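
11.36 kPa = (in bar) 0.1136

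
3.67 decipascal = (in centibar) 0.000367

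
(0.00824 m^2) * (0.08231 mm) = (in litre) 0.0006782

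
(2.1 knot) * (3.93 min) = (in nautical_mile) 0.1375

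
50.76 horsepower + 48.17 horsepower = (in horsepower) 98.93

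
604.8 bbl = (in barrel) 604.8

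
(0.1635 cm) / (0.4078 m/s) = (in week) 6.629e-09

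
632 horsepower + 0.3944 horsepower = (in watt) 4.716e+05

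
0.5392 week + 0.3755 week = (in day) 6.403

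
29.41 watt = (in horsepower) 0.03944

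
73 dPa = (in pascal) 7.3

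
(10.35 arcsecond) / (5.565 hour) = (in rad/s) 2.505e-09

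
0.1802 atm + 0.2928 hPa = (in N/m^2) 1.829e+04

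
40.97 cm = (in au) 2.739e-12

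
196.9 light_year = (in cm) 1.863e+20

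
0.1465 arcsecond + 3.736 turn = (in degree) 1345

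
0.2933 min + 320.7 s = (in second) 338.3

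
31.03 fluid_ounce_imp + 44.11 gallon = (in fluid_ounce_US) 5676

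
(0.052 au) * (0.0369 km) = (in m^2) 2.87e+11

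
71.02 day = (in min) 1.023e+05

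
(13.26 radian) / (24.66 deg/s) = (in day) 0.0003566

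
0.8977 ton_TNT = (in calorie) 8.977e+08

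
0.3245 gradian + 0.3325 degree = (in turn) 0.001735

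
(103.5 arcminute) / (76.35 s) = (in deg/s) 0.02259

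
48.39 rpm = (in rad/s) 5.067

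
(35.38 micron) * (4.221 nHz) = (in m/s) 1.493e-13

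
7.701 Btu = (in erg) 8.125e+10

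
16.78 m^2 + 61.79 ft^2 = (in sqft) 242.4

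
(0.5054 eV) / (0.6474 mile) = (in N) 7.772e-23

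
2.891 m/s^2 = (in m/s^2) 2.891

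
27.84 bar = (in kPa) 2784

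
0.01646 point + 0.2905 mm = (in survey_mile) 1.841e-07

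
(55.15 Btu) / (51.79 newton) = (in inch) 4.423e+04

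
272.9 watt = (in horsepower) 0.366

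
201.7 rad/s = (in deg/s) 1.156e+04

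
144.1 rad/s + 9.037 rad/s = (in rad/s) 153.1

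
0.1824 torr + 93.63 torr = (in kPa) 12.51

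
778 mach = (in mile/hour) 5.926e+05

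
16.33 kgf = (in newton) 160.1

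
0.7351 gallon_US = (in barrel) 0.0175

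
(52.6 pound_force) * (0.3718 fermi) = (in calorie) 2.079e-14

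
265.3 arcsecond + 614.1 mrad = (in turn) 0.09794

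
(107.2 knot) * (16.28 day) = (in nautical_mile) 4.189e+04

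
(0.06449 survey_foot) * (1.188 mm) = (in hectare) 2.335e-09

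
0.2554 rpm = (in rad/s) 0.02675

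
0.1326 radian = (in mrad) 132.6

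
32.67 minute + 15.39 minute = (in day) 0.03338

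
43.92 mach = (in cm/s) 1.495e+06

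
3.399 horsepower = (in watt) 2535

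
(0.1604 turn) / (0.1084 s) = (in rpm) 88.78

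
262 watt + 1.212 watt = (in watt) 263.2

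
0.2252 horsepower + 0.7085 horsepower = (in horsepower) 0.9337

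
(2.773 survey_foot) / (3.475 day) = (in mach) 8.268e-09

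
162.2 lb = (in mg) 7.357e+07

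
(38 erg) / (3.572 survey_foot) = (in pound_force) 7.846e-07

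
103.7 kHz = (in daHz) 1.037e+04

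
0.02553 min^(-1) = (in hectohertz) 4.255e-06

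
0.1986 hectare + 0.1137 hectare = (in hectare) 0.3123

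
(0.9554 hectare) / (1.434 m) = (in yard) 7286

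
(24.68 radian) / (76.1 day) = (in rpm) 3.584e-05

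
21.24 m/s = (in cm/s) 2124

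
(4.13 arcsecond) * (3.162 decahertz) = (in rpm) 0.006046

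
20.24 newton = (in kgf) 2.064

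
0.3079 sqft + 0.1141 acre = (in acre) 0.1141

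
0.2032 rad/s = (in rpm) 1.94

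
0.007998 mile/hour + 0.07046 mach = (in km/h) 86.38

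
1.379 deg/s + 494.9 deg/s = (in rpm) 82.71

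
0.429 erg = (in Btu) 4.066e-11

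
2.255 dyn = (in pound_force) 5.069e-06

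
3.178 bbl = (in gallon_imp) 111.1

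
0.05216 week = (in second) 3.155e+04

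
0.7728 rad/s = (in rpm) 7.38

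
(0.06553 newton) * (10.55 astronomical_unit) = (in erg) 1.034e+18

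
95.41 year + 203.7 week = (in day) 3.625e+04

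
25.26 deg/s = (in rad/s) 0.4409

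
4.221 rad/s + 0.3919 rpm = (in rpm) 40.7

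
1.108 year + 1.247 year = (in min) 1.238e+06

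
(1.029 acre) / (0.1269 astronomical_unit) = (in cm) 2.194e-05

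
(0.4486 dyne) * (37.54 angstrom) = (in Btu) 1.596e-17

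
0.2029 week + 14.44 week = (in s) 8.856e+06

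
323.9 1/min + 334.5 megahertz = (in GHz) 0.3345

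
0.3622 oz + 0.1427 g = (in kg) 0.01041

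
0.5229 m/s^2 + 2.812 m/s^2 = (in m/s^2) 3.335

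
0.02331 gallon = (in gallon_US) 0.02331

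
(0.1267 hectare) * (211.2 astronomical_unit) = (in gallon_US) 1.058e+19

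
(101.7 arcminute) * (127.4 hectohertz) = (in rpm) 3599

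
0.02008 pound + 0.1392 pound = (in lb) 0.1593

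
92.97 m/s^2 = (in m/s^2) 92.97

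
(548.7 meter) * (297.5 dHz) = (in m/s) 1.632e+04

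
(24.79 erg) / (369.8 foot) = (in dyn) 0.002199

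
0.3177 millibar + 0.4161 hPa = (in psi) 0.01064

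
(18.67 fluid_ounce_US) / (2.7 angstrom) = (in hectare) 204.5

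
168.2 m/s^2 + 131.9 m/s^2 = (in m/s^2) 300.1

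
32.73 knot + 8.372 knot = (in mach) 0.0621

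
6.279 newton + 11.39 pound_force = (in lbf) 12.8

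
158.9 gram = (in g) 158.9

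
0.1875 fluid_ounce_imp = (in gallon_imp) 0.001172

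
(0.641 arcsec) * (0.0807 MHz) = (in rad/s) 0.2508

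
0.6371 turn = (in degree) 229.4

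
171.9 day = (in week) 24.56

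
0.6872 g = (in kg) 0.0006872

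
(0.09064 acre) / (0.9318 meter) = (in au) 2.631e-09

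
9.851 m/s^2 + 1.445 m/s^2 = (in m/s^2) 11.3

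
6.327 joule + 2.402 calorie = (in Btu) 0.01552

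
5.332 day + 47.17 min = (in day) 5.365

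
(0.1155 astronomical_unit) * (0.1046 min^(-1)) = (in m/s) 3.012e+07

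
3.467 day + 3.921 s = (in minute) 4993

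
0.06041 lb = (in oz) 0.9666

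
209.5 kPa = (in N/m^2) 2.095e+05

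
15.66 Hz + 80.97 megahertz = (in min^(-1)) 4.858e+09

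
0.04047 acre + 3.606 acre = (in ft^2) 1.588e+05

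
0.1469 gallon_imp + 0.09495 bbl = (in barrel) 0.09915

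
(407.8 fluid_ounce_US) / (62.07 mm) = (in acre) 4.801e-05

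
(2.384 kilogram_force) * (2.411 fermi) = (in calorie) 1.347e-14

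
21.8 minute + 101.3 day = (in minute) 1.459e+05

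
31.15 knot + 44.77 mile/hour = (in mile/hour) 80.62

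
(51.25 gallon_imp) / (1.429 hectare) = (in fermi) 1.63e+10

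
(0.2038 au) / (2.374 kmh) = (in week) 7.644e+04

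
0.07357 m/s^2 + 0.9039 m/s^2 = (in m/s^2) 0.9775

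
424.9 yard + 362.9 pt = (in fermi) 3.887e+17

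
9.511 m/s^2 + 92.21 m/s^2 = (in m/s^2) 101.7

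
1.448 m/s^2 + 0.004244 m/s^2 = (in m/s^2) 1.452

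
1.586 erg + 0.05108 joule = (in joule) 0.05108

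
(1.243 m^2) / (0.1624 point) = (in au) 1.45e-07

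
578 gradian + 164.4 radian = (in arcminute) 5.964e+05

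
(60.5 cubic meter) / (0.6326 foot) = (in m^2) 313.8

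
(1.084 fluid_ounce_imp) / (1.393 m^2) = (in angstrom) 2.211e+05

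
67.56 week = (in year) 1.296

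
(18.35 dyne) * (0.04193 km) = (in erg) 7.694e+04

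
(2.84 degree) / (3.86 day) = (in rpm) 1.419e-06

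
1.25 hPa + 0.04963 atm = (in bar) 0.05154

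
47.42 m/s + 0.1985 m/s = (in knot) 92.56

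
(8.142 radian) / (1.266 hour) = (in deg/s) 0.1024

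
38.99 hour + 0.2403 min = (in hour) 38.99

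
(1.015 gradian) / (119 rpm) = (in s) 0.001279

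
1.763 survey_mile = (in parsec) 9.195e-14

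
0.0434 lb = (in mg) 1.969e+04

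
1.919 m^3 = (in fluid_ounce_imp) 6.754e+04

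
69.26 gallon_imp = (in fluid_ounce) 1.065e+04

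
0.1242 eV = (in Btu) 1.886e-23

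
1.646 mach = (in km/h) 2018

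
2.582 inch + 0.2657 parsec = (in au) 5.48e+04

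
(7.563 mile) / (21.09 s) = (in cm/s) 5.771e+04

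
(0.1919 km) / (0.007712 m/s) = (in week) 0.04114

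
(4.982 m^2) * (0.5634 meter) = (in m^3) 2.807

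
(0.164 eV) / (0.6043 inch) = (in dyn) 1.712e-13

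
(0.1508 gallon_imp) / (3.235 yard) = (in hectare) 2.318e-08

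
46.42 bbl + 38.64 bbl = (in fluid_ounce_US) 4.573e+05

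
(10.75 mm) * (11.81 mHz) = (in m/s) 0.000127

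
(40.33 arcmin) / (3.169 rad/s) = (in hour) 1.028e-06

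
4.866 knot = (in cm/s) 250.3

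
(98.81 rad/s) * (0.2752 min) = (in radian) 1632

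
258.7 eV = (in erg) 4.145e-10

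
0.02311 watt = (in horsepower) 3.099e-05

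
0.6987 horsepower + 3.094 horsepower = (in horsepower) 3.793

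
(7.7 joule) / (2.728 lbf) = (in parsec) 2.056e-17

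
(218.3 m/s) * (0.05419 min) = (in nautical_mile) 0.3833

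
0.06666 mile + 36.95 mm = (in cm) 1.073e+04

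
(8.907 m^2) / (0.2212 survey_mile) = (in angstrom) 2.502e+08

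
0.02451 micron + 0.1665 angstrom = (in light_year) 2.592e-24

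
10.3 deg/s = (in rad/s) 0.1798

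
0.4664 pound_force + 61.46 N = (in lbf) 14.28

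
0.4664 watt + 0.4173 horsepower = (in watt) 311.6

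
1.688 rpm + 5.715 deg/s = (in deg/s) 15.84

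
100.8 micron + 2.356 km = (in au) 1.575e-08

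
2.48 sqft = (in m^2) 0.2304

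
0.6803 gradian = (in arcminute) 36.74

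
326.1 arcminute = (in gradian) 6.039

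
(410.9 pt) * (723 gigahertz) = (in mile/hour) 2.344e+11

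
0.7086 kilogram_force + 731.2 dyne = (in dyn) 6.956e+05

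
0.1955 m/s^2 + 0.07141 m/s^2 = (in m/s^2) 0.2669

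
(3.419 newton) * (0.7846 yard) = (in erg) 2.453e+07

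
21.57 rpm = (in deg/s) 129.4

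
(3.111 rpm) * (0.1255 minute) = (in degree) 140.6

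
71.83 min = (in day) 0.04988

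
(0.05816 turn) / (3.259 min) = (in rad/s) 0.001869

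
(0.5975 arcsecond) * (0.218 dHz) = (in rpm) 6.03e-07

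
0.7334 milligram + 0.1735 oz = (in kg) 0.004919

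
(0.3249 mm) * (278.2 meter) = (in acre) 2.234e-05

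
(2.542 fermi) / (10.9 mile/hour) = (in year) 1.654e-23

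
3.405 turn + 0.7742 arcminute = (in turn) 3.405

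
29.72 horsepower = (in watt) 2.216e+04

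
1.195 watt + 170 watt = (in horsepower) 0.2296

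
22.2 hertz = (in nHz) 2.22e+10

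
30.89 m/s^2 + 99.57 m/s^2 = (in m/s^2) 130.5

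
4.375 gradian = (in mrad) 68.72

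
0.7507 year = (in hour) 6576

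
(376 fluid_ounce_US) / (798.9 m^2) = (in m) 1.392e-05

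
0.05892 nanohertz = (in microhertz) 5.892e-05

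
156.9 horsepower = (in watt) 1.17e+05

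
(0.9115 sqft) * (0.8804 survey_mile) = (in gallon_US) 3.17e+04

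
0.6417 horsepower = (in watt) 478.5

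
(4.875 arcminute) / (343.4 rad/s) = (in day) 4.78e-11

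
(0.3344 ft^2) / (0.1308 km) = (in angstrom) 2.375e+06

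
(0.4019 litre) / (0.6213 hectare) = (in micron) 0.06469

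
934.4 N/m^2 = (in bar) 0.009344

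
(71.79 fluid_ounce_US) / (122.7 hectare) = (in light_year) 1.829e-25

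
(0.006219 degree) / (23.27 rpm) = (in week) 7.365e-11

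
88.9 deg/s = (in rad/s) 1.552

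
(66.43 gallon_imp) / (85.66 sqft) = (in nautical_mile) 2.049e-05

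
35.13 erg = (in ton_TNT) 8.396e-16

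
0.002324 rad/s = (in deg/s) 0.1332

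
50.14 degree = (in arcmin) 3008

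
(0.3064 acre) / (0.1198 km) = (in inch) 407.5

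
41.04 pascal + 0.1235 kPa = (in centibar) 0.1645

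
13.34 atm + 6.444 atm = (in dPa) 2.005e+07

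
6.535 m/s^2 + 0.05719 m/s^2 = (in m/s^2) 6.592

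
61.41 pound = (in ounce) 982.6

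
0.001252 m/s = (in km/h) 0.004507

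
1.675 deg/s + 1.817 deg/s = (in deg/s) 3.492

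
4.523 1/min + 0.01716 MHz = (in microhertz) 1.716e+10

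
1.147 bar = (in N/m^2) 1.147e+05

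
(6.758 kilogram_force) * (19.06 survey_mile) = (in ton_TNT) 0.0004859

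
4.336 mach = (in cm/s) 1.476e+05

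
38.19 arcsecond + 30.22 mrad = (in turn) 0.004839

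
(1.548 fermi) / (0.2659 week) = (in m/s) 9.626e-21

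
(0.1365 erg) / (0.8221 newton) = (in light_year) 1.755e-24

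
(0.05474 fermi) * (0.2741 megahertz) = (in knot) 2.917e-11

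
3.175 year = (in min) 1.669e+06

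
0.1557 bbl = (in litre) 24.75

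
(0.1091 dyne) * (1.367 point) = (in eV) 3.284e+09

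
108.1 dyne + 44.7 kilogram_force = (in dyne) 4.384e+07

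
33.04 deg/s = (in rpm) 5.507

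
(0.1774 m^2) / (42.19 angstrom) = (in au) 0.0002811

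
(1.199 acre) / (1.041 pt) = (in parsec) 4.282e-10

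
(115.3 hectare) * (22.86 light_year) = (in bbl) 1.568e+24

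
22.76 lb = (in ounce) 364.2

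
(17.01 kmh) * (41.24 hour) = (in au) 4.689e-06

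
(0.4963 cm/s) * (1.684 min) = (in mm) 501.5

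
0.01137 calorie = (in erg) 4.757e+05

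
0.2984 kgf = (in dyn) 2.926e+05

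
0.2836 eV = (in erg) 4.544e-13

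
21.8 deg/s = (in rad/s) 0.3805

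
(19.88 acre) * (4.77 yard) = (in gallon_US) 9.27e+07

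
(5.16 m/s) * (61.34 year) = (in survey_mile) 6.202e+06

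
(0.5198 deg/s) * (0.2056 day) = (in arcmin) 5.54e+05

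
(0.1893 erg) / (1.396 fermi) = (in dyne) 1.356e+12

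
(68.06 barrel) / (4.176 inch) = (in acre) 0.02521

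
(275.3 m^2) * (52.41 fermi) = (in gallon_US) 3.812e-09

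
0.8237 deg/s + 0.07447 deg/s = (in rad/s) 0.01568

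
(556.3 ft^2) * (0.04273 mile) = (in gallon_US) 9.389e+05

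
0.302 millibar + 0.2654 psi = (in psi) 0.2698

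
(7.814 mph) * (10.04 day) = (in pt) 8.589e+09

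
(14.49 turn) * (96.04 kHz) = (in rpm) 8.35e+07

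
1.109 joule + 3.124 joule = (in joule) 4.233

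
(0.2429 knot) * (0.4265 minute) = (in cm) 319.8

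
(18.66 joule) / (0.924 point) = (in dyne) 5.725e+09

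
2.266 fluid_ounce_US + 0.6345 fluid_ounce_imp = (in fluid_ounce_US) 2.876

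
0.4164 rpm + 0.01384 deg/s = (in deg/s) 2.512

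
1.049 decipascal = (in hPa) 0.001049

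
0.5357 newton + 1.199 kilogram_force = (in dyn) 1.229e+06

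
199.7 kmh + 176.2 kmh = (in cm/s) 1.044e+04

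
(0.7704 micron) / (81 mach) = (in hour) 7.759e-15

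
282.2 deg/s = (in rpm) 47.03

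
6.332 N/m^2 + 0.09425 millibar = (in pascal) 15.76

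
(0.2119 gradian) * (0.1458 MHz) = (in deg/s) 2.781e+04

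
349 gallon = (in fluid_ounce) 4.467e+04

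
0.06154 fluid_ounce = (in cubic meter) 1.82e-06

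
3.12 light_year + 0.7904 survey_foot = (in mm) 2.952e+19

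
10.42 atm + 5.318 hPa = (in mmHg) 7923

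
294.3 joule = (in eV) 1.837e+21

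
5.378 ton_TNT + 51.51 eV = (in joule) 2.25e+10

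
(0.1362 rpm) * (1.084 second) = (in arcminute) 53.15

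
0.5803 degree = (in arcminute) 34.82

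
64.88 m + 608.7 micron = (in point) 1.839e+05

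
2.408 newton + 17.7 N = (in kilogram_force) 2.05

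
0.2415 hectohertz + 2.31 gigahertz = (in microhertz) 2.31e+15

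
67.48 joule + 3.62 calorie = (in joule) 82.63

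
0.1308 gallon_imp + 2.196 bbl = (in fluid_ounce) 1.183e+04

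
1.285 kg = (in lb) 2.833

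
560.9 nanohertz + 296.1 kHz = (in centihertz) 2.961e+07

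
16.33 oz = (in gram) 462.9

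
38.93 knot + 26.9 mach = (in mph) 2.053e+04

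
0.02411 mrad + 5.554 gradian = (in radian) 0.08727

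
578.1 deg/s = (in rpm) 96.35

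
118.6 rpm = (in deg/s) 711.6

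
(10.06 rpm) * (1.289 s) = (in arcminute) 4668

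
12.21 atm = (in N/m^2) 1.237e+06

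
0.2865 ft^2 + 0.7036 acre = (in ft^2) 3.065e+04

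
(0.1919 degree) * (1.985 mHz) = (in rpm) 6.349e-05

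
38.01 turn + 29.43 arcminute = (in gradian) 1.52e+04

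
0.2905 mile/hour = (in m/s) 0.1299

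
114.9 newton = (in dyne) 1.149e+07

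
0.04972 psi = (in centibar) 0.3428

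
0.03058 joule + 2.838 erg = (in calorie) 0.007309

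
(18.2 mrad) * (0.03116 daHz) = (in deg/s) 0.3249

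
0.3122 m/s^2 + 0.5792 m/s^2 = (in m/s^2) 0.8914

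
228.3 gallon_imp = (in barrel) 6.528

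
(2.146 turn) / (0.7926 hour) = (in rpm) 0.04513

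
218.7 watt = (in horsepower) 0.2933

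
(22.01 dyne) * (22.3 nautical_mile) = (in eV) 5.674e+19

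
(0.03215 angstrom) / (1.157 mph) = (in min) 1.036e-13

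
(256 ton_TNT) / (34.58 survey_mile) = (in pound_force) 4.327e+06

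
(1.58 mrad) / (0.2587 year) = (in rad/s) 1.937e-10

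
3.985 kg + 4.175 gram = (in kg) 3.989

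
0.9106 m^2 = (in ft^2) 9.802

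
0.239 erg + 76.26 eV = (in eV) 1.492e+11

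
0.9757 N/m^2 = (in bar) 9.757e-06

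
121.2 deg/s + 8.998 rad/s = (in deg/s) 636.7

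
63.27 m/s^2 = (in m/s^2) 63.27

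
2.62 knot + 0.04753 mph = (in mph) 3.063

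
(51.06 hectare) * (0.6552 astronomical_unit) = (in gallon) 1.322e+19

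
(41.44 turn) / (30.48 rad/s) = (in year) 2.709e-07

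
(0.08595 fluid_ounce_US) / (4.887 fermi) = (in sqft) 5.599e+09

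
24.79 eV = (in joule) 3.972e-18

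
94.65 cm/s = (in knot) 1.84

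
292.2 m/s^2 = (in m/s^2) 292.2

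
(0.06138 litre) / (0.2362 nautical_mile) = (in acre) 3.467e-11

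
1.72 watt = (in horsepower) 0.002307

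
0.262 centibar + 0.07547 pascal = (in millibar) 2.621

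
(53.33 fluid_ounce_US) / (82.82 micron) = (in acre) 0.004706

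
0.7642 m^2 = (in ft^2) 8.226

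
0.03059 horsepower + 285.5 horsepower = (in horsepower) 285.5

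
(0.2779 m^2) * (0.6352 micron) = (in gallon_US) 4.663e-05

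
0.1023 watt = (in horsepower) 0.0001372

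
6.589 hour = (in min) 395.3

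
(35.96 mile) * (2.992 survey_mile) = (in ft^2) 3e+09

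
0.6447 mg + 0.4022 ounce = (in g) 11.4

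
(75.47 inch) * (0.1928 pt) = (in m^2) 0.0001304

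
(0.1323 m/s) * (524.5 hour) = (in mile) 155.2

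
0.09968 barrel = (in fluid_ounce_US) 535.9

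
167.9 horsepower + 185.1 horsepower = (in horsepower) 353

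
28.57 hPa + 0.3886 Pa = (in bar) 0.02857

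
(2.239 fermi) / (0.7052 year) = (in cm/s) 1.007e-20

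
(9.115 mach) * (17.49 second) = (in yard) 5.936e+04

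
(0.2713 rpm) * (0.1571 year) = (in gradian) 8.961e+06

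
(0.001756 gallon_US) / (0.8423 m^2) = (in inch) 0.0003107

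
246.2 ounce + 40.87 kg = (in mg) 4.785e+07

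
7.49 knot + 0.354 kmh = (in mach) 0.01161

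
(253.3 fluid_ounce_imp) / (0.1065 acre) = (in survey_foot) 5.479e-05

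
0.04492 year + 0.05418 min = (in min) 2.361e+04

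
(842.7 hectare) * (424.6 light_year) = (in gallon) 8.943e+27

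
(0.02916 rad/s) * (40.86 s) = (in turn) 0.1896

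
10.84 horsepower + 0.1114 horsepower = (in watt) 8166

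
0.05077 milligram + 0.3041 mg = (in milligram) 0.3549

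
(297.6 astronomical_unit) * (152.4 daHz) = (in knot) 1.319e+17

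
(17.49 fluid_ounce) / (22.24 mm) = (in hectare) 2.326e-06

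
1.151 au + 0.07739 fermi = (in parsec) 5.58e-06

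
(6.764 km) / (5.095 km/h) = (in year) 0.0001515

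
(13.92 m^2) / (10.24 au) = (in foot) 2.981e-11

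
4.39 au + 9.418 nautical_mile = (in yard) 7.182e+11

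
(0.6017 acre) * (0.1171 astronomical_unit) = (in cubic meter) 4.266e+13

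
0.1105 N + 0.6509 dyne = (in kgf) 0.01127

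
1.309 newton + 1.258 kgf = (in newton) 13.65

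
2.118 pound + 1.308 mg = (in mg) 9.607e+05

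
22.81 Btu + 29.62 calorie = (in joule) 2.419e+04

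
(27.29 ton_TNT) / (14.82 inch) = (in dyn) 3.033e+16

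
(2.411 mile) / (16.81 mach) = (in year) 2.15e-08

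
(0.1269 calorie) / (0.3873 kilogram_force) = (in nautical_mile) 7.548e-05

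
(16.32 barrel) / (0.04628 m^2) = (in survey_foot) 183.9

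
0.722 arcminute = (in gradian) 0.01337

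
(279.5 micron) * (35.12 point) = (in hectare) 3.463e-10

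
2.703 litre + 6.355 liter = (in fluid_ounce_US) 306.3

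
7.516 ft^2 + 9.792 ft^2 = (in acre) 0.0003973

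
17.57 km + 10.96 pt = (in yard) 1.921e+04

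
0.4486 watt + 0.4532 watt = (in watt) 0.9018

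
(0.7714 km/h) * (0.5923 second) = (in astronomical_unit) 8.484e-13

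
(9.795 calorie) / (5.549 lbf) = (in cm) 166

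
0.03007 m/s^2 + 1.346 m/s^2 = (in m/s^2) 1.376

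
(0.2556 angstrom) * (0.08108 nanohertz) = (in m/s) 2.072e-21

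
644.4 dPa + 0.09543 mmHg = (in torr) 0.5788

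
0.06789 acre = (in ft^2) 2957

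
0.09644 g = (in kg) 9.644e-05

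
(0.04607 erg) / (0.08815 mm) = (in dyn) 5.226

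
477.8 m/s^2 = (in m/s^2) 477.8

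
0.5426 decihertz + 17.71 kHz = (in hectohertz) 177.1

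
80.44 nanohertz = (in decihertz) 8.044e-07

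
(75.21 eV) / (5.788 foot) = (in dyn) 6.83e-13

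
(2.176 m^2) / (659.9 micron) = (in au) 2.204e-08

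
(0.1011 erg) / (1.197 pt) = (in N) 2.394e-05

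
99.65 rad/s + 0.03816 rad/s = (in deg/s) 5712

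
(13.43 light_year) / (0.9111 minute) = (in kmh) 8.367e+15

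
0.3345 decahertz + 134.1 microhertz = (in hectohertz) 0.03345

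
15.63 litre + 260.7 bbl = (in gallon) 1.095e+04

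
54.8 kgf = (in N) 537.4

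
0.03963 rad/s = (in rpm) 0.3784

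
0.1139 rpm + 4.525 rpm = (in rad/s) 0.4858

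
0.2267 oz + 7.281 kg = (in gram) 7287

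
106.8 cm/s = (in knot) 2.076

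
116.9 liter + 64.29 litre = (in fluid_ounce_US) 6127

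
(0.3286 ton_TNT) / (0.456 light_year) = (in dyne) 0.03187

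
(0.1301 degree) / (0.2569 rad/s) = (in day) 1.023e-07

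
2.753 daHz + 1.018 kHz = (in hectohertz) 10.46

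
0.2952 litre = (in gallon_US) 0.07798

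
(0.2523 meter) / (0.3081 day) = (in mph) 2.12e-05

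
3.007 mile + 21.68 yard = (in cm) 4.859e+05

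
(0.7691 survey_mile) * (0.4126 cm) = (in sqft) 54.97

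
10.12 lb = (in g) 4590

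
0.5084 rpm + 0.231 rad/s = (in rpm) 2.714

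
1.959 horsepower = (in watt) 1461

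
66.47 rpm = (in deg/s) 398.8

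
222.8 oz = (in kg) 6.316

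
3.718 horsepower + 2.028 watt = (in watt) 2775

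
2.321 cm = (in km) 2.321e-05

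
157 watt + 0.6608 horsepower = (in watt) 649.8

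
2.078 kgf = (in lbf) 4.581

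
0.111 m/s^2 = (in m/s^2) 0.111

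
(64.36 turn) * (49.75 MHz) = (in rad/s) 2.012e+10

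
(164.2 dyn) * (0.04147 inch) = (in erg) 17.3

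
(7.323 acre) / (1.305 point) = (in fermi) 6.437e+22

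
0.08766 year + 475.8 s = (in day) 32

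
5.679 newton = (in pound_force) 1.277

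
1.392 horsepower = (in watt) 1038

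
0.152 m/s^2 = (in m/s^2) 0.152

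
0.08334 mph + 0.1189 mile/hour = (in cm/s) 9.041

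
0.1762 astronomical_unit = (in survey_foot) 8.648e+10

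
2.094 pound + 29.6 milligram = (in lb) 2.094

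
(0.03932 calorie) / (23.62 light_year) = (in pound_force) 1.655e-19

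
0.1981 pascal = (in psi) 2.873e-05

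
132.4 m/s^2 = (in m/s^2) 132.4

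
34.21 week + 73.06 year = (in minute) 3.875e+07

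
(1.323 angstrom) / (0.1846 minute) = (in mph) 2.672e-11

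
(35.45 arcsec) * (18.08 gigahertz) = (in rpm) 2.967e+07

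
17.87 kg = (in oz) 630.3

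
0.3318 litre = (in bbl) 0.002087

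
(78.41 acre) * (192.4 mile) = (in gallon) 2.596e+13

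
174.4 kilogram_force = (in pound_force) 384.5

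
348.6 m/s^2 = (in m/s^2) 348.6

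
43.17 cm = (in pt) 1224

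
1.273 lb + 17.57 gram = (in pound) 1.312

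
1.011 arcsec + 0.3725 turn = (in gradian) 149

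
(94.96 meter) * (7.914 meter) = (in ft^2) 8089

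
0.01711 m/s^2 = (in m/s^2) 0.01711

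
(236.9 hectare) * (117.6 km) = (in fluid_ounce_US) 9.42e+15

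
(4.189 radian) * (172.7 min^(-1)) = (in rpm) 115.1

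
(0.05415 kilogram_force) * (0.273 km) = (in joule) 145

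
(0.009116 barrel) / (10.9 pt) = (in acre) 9.314e-05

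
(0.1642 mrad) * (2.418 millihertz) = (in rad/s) 3.97e-07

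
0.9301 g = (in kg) 0.0009301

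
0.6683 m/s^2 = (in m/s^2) 0.6683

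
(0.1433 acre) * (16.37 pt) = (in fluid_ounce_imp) 1.179e+05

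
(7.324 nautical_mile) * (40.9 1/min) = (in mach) 27.15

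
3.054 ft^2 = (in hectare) 2.837e-05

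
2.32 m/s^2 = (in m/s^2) 2.32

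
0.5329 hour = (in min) 31.97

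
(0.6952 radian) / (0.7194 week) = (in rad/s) 1.598e-06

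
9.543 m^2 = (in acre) 0.002358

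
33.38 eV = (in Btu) 5.069e-21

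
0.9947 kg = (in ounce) 35.09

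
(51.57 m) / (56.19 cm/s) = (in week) 0.0001517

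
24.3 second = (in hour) 0.00675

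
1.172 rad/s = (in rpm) 11.19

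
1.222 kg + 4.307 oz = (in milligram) 1.344e+06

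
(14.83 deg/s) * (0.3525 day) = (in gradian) 5.018e+05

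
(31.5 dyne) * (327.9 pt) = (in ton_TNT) 8.709e-15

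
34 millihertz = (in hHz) 0.00034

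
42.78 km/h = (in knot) 23.1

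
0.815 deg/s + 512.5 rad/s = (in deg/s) 2.936e+04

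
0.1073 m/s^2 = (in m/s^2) 0.1073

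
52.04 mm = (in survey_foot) 0.1707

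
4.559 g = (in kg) 0.004559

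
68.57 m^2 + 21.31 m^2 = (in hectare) 0.008988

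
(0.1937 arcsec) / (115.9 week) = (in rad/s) 1.34e-14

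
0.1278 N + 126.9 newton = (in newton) 127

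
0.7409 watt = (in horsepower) 0.0009936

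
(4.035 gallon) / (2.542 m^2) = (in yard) 0.006571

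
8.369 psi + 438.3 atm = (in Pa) 4.447e+07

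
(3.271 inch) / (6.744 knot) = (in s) 0.02395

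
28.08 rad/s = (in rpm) 268.1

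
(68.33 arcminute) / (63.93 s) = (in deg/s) 0.01781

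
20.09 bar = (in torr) 1.507e+04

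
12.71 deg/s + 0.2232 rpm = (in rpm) 2.342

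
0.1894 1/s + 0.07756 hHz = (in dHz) 79.45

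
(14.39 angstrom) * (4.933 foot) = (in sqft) 2.329e-08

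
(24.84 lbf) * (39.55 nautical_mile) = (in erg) 8.093e+13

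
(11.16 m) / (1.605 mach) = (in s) 0.02042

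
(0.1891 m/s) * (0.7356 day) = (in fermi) 1.202e+19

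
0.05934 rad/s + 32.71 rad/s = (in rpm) 312.9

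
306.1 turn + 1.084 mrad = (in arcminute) 6.612e+06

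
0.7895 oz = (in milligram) 2.238e+04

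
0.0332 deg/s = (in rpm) 0.005533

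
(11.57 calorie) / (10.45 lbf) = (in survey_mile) 0.0006471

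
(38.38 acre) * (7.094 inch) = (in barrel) 1.76e+05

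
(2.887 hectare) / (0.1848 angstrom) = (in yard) 1.708e+15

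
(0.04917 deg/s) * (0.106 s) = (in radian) 9.097e-05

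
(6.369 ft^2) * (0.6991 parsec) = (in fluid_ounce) 4.316e+20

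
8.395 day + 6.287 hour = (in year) 0.02372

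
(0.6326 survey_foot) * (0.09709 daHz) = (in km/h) 0.6739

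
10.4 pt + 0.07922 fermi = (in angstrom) 3.669e+07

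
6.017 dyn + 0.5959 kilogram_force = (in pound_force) 1.314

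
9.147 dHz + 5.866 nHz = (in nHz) 9.147e+08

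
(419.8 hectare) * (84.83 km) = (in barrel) 2.24e+12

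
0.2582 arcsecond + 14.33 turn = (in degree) 5159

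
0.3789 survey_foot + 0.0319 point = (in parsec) 3.743e-18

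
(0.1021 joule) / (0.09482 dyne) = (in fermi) 1.077e+20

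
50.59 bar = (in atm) 49.93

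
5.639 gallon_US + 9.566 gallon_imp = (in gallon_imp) 14.26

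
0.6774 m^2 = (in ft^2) 7.291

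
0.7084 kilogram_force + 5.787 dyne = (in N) 6.947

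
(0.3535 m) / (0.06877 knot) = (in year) 3.168e-07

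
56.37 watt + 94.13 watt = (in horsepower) 0.2018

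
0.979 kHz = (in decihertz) 9790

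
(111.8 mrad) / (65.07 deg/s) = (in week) 1.628e-07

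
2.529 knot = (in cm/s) 130.1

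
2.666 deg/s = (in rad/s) 0.04653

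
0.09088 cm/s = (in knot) 0.001767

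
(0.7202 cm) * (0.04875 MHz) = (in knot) 682.5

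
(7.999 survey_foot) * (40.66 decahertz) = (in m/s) 991.3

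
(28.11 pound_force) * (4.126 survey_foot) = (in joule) 157.3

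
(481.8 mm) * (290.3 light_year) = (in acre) 3.27e+14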